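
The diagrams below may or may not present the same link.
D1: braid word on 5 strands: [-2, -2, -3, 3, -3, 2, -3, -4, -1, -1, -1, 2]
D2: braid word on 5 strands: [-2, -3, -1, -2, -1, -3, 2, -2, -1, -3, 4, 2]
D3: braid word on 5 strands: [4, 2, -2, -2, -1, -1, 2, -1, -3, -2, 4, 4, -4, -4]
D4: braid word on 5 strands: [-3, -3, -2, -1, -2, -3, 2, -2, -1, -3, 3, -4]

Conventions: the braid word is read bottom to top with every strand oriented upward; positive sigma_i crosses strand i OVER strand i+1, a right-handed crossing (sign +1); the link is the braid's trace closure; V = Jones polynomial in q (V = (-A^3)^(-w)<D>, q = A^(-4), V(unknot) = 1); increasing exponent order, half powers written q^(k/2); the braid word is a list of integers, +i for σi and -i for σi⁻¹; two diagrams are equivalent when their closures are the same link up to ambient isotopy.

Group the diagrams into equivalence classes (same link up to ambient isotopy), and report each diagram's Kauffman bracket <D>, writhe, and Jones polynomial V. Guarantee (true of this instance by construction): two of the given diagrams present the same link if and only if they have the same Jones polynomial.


classes: {D1} | {D2, D4} | {D3}
V(D1) = -q^-4 + q^-3 + q^-1  [12 crossings, <D> = A^-14 + A^-6 - A^-2, w = -6]
V(D2) = q^-8 - 2q^-7 + q^-6 - 2q^-5 + 2q^-4 + q^-2  [12 crossings, <D> = A^-10 + 2A^-2 - 2A^2 + A^6 - 2A^10 + A^14, w = -6]
V(D3) = -q^-6 + q^-5 - q^-4 + 2q^-3 - q^-2 + q^-1  [14 crossings, <D> = A^-8 - A^-4 + 2 - A^4 + A^8 - A^12, w = -4]
D4 (bracket A^-16 + 2A^-8 - 2A^-4 + 1 - 2A^4 + A^8; 12 crossings at w = -8): V = q^-8 - 2q^-7 + q^-6 - 2q^-5 + 2q^-4 + q^-2
insight: 3 classes among 4 diagrams; unequal V(q) rules out equality


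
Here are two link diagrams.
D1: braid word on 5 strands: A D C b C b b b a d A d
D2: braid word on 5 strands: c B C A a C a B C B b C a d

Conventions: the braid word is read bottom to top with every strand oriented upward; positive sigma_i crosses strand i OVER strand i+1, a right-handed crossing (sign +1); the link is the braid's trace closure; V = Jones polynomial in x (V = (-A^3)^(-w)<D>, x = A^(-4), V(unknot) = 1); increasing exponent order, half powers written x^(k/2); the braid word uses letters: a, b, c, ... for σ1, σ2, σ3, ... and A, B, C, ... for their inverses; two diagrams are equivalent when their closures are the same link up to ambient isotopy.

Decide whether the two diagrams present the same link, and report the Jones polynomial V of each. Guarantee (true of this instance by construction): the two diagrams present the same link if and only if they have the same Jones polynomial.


equivalent: no
V(D1) = x^-1 - 1 + 2x - 2x^2 + 2x^3 - 2x^4 + x^5  (w +2, c 12, <D> = A^-14 - 2A^-10 + 2A^-6 - 2A^-2 + 2A^2 - A^6 + A^10)
V(D2) = x^-5 - 2x^-4 + 2x^-3 - 2x^-2 + 2x^-1 - 1 + x  (w -2, c 14, <D> = A^-10 - A^-6 + 2A^-2 - 2A^2 + 2A^6 - 2A^10 + A^14)
why: 2 values of V(x) split the 2 diagrams


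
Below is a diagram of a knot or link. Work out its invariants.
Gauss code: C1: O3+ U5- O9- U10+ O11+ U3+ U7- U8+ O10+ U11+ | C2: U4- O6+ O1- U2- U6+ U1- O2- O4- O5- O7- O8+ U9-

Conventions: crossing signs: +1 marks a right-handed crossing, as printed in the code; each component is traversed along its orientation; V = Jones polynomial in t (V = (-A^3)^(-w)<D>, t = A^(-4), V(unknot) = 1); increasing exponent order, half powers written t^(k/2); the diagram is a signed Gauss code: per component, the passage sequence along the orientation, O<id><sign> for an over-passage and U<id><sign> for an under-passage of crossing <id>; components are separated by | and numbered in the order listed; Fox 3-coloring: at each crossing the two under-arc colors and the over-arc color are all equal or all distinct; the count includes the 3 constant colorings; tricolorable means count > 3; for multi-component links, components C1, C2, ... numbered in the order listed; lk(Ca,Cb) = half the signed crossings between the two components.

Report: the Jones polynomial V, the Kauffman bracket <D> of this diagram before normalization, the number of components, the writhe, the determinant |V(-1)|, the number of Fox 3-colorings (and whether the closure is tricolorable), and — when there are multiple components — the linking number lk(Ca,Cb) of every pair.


Jones polynomial: V(t) = -t^(-3/2) - 2t^(1/2) + t^(3/2) - t^(5/2) + t^(7/2)
<D> = -A^-17 + A^-13 - A^-9 + 2A^-5 + A^3; writhe -1
components 2, writhe -1 (11 crossings)
linking number lk(C1,C2) = -1
3-colorings: 9 of 3^11, det 6 — tricolorable
note: w = -1 shifts under R1 moves; the (-A^3)^(1) factor cancels that in V


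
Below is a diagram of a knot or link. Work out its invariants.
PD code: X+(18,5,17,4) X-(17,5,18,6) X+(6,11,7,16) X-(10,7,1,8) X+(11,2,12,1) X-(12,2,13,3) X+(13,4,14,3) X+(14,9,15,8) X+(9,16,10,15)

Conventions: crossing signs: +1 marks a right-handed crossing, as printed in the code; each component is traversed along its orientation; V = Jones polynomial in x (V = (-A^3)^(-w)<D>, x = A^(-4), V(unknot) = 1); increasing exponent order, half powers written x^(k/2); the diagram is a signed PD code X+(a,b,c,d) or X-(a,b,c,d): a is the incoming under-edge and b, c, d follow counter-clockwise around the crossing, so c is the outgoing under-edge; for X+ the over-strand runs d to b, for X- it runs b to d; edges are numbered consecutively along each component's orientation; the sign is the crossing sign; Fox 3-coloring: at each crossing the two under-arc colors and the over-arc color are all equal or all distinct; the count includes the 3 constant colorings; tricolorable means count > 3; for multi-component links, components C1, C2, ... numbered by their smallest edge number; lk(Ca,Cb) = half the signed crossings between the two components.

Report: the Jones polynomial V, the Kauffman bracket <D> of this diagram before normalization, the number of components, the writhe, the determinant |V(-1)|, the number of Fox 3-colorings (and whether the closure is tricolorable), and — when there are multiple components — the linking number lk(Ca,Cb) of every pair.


V(x) = 1 + x^3 + x^4 + x^5
bracket: -A^-11 - A^-7 - A^-3 - A^9, w = +3
3 components, writhe +3, over 9 crossings
lk(C1,C2) = +2
linking number lk(C1,C3) = 0
lk(C2,C3): 0
det 0, colorings 9 of 3^9 — tricolorable
observation: span 5 respects span(V) <= c + mu - 1 = 11 for this 3-component diagram


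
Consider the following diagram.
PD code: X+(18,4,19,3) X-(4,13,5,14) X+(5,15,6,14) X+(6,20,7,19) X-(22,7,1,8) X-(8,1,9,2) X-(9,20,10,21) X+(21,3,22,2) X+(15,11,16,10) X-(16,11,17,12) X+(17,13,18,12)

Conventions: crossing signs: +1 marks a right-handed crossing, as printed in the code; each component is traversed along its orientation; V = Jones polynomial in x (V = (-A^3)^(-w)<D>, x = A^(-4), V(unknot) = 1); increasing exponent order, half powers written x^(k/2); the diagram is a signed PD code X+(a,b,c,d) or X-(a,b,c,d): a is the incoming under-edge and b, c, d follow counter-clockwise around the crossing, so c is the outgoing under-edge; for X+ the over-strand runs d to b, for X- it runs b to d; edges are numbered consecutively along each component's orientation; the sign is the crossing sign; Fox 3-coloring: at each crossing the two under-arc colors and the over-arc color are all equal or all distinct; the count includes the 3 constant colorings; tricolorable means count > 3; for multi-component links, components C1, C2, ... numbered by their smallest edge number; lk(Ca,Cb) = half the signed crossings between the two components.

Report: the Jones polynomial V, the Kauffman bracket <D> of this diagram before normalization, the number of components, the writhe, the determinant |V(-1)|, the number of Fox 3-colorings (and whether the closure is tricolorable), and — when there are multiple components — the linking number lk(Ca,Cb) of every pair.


Jones polynomial: V(x) = x^-2 - x^-1 + 1 - x + x^2
<D> = -A^-5 + A^-1 - A^3 + A^7 - A^11; writhe +1
components 1, writhe +1 (11 crossings)
3-colorings: 3 of 3^11, det 5 — not tricolorable
note: w = +1 shifts under R1 moves; the (-A^3)^(-1) factor cancels that in V


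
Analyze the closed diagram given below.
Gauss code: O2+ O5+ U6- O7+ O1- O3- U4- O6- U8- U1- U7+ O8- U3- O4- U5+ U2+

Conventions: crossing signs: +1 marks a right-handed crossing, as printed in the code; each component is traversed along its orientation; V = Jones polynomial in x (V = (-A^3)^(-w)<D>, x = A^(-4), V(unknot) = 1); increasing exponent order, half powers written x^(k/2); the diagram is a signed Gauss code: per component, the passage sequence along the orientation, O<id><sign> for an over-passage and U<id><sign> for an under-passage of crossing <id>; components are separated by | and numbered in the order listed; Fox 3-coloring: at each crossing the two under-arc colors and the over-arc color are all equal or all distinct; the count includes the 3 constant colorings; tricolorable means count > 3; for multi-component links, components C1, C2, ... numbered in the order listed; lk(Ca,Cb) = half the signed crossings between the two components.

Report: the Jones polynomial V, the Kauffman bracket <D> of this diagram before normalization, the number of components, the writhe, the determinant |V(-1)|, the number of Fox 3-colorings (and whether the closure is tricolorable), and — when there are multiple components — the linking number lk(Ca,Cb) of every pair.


V = -x^-4 + x^-3 + x^-1
<D> = A^-2 + A^6 - A^10 (w = -2)
1 component over 8 crossings, w = -2
9 Fox colorings among 3^8, |V(-1)| = 3: tricolorable
why: det 3 = |V(-1)|; divisible by 3, so tricolorable


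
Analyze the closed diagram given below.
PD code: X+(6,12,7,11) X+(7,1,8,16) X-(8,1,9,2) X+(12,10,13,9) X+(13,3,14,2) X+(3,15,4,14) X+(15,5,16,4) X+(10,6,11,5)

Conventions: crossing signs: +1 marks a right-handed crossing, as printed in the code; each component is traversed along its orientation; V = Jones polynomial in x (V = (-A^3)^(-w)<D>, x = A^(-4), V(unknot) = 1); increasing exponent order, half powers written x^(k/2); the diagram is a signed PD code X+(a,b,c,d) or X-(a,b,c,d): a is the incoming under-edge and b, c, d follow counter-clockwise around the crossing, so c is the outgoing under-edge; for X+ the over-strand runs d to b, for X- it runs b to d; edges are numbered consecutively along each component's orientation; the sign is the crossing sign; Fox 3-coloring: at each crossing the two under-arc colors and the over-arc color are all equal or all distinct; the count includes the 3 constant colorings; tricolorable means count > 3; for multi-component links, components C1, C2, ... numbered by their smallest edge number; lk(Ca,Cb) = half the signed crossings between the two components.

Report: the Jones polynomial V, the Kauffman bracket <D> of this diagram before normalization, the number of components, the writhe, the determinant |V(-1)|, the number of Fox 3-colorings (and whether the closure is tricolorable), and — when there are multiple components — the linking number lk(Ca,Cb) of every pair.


Jones polynomial: V(x) = x^2 + 2x^4 - 2x^5 + x^6 - 2x^7 + x^8
<D> = A^-14 - 2A^-10 + A^-6 - 2A^-2 + 2A^2 + A^10; writhe +6
components 1, writhe +6 (8 crossings)
3-colorings: 27 of 3^8, det 9 — tricolorable
note: the span of V is 6, forcing >= 6 crossings in any diagram


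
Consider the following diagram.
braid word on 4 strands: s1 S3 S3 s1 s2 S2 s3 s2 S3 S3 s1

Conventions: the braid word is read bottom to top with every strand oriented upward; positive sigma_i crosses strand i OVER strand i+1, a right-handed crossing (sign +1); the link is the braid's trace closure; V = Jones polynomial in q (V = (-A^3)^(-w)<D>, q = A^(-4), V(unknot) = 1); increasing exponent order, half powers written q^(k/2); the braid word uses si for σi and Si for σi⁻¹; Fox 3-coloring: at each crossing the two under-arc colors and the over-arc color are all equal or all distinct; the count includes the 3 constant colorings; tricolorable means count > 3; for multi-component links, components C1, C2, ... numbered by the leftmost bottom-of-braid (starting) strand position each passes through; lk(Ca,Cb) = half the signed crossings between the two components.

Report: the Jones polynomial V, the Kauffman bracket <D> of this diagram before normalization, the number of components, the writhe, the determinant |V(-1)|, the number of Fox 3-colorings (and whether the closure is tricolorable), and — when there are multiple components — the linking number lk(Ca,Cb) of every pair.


Jones polynomial: V(q) = -q^-3 + q^-2 - q^-1 + 3 - q + q^2 - q^3
<D> = A^-9 - A^-5 + A^-1 - 3A^3 + A^7 - A^11 + A^15; writhe +1
components 1, writhe +1 (11 crossings)
3-colorings: 27 of 3^11, det 9 — tricolorable
note: the word shrinks to σ1 σ3⁻¹ σ3⁻¹ σ1 σ3 σ2 σ3⁻¹ σ3⁻¹ σ1 after cancelling


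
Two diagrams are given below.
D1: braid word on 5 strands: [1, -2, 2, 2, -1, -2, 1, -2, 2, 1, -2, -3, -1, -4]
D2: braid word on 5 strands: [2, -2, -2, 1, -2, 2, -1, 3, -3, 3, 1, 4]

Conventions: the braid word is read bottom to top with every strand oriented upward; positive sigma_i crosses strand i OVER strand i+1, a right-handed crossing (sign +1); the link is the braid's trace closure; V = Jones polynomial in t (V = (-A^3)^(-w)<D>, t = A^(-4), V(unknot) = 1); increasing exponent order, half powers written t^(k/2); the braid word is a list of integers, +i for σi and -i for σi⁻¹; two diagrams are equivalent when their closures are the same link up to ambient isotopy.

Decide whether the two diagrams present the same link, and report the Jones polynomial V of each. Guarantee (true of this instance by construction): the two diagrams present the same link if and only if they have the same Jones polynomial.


equivalent: yes
D1 (bracket A^-6; 14 crossings at w = -2): V = 1
V(D2) = 1  [12 crossings, <D> = A^6, w = +2]
observation: one V(t) for all 2 diagrams — one class (guaranteed)


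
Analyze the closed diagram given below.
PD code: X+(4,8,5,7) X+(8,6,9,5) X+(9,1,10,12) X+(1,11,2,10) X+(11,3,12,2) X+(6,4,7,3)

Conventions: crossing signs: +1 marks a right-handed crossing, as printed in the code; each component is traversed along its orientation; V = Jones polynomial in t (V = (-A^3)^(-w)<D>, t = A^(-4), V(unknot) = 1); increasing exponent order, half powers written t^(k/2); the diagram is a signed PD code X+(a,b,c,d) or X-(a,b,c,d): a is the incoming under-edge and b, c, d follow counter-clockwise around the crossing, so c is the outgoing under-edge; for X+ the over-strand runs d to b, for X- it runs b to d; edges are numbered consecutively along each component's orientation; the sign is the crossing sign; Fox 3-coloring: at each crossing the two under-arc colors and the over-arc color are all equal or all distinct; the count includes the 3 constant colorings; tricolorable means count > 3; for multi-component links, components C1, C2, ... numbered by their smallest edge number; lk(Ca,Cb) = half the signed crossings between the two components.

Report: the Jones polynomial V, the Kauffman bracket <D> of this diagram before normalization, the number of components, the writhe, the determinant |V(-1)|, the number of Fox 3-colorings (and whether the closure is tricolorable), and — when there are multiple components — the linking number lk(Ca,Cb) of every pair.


V = t^2 + 2t^4 - 2t^5 + t^6 - 2t^7 + t^8
<D> = A^-14 - 2A^-10 + A^-6 - 2A^-2 + 2A^2 + A^10 (w = +6)
1 component over 6 crossings, w = +6
27 Fox colorings among 3^6, |V(-1)| = 9: tricolorable
why: |V(-1)| = 9: so tricolorable, since 3 divides 9


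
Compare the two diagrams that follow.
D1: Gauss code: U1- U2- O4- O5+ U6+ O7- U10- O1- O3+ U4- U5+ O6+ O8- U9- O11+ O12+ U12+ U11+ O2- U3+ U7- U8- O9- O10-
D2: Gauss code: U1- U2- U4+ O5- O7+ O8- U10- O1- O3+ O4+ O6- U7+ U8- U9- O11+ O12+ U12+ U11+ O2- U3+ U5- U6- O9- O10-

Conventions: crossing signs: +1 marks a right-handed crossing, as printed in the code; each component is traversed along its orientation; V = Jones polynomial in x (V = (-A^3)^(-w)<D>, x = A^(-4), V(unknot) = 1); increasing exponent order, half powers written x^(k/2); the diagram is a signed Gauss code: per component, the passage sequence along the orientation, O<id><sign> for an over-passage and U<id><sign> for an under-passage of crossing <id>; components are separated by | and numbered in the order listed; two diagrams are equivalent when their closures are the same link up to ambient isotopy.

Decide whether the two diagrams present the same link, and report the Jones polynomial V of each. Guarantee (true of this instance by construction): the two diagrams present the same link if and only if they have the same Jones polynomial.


equivalent: yes
D1 (bracket A^-2 - A^2 + 2A^6 - A^10 + A^14 - A^18; 12 crossings at w = -2): V = -x^-6 + x^-5 - x^-4 + 2x^-3 - x^-2 + x^-1
V(D2) = -x^-6 + x^-5 - x^-4 + 2x^-3 - x^-2 + x^-1  [12 crossings, <D> = A^-2 - A^2 + 2A^6 - A^10 + A^14 - A^18, w = -2]
observation: one V(x) for all 2 diagrams — one class (guaranteed)


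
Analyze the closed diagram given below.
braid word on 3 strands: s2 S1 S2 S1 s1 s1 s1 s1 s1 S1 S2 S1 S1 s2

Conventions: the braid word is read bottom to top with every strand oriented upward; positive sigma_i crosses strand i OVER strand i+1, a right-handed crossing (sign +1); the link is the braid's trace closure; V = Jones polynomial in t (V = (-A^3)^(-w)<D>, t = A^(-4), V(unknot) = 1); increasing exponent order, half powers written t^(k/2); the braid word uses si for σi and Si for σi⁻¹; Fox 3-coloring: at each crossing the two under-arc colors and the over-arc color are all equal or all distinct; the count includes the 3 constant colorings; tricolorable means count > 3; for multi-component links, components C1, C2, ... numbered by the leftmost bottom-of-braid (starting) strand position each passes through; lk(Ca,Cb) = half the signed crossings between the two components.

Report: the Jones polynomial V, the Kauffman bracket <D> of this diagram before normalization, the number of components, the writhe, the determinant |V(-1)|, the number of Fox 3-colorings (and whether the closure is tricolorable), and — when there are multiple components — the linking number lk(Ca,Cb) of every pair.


V = -t^-4 + t^-3 - t^-2 + 2t^-1 - 1 + 2t - t^2 + t^3 - t^4
<D> = -A^-16 + A^-12 - A^-8 + 2A^-4 - 1 + 2A^4 - A^8 + A^12 - A^16 (w = 0)
1 component over 14 crossings, w = 0
3 Fox colorings among 3^14, |V(-1)| = 11: not tricolorable
why: free reduction leaves σ2 σ1⁻¹ σ2⁻¹ σ1 σ1 σ1 σ2⁻¹ σ1⁻¹ σ1⁻¹ σ2 of the original 14 letters


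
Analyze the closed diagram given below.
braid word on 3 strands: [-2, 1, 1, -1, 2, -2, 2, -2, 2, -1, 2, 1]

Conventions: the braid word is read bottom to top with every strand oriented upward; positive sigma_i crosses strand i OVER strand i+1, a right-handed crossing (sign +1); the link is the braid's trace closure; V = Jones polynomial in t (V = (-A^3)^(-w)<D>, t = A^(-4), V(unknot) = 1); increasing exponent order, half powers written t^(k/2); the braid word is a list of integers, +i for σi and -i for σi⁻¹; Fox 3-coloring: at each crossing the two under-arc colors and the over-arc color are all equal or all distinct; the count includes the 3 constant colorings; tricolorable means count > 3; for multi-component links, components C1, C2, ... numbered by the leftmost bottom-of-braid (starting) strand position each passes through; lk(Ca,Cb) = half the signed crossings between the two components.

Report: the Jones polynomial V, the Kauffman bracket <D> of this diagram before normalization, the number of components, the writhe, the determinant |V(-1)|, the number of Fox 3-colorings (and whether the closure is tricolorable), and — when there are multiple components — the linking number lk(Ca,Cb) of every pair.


V(t) = 2 + t^2 + t^4
bracket: A^-10 + A^-2 + 2A^6, w = +2
3 components, writhe +2, over 12 crossings
lk(C1,C2) = +1
linking number lk(C1,C3) = +1
lk(C2,C3): -1
det 4, colorings 3 of 3^12 — not tricolorable
observation: w = +2 (over 12 crossings) is diagram-only; (-A^3)^(-2) removes it from V


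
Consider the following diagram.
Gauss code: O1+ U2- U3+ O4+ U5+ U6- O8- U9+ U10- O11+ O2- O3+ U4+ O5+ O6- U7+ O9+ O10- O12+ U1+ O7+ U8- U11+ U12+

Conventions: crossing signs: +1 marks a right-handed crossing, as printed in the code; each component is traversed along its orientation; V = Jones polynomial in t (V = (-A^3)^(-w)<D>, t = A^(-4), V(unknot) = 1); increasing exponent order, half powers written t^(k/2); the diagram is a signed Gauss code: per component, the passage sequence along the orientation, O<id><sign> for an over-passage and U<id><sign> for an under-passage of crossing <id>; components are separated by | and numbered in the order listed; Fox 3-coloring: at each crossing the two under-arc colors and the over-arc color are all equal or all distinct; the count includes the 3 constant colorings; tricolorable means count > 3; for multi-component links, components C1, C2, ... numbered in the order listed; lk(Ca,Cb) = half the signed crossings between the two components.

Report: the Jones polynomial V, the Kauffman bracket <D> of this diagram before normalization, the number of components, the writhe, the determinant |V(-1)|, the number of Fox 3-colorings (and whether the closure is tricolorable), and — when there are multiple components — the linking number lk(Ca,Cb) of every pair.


V = t + t^3 - t^4
<D> = -A^-4 + 1 + A^8 (w = +4)
1 component over 12 crossings, w = +4
9 Fox colorings among 3^12, |V(-1)| = 3: tricolorable
why: V spans 3 powers of t: at least 3 crossings in any diagram


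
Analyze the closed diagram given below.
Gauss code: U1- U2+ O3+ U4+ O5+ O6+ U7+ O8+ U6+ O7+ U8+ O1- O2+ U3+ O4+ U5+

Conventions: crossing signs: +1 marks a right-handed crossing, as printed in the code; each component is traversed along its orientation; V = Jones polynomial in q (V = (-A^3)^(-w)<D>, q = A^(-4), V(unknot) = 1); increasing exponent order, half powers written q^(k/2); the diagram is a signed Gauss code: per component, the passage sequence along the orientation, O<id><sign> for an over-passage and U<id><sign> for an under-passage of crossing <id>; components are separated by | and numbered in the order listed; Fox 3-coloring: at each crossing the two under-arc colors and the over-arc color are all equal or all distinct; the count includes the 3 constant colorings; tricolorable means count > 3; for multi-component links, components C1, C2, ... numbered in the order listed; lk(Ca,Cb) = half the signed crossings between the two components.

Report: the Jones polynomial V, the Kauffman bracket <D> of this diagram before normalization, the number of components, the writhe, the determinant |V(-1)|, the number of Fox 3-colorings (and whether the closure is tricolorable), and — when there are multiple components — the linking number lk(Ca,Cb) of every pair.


V(q) = q^2 + 2q^4 - 2q^5 + q^6 - 2q^7 + q^8
bracket: A^-14 - 2A^-10 + A^-6 - 2A^-2 + 2A^2 + A^10, w = +6
1 component, writhe +6, over 8 crossings
det 9, colorings 27 of 3^8 — tricolorable
observation: w = +6 (over 8 crossings) is diagram-only; (-A^3)^(-6) removes it from V


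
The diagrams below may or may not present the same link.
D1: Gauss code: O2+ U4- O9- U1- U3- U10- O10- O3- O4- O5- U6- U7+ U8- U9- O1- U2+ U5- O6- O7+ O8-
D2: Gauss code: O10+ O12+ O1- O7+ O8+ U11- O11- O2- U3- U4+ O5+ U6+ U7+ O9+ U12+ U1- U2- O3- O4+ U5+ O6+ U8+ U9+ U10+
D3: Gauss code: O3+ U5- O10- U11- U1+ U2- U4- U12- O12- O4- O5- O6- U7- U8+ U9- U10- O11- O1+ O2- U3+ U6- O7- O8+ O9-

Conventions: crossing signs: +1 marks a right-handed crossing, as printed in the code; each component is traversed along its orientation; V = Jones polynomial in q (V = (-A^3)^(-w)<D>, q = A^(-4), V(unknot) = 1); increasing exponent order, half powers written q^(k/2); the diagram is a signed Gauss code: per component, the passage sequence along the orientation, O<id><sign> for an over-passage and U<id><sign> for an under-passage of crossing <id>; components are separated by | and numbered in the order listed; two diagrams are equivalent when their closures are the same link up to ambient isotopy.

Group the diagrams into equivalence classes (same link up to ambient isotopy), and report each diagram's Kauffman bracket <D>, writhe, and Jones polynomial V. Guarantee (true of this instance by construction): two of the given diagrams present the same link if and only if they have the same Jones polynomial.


equivalence classes: {D1, D3} | {D2}
D1 (bracket A^-14 - A^-10 + 2A^-6 - A^-2 + A^2 - A^6; 10 crossings at w = -6): V = -q^-6 + q^-5 - q^-4 + 2q^-3 - q^-2 + q^-1
D2 (bracket -A^-4 + 1 + A^8; 12 crossings at w = +4): V = q + q^3 - q^4
D3 (bracket A^-14 - A^-10 + 2A^-6 - A^-2 + A^2 - A^6; 12 crossings at w = -6): V = -q^-6 + q^-5 - q^-4 + 2q^-3 - q^-2 + q^-1
key observation: V(q) takes 2 values over 3 diagrams, fixing the grouping


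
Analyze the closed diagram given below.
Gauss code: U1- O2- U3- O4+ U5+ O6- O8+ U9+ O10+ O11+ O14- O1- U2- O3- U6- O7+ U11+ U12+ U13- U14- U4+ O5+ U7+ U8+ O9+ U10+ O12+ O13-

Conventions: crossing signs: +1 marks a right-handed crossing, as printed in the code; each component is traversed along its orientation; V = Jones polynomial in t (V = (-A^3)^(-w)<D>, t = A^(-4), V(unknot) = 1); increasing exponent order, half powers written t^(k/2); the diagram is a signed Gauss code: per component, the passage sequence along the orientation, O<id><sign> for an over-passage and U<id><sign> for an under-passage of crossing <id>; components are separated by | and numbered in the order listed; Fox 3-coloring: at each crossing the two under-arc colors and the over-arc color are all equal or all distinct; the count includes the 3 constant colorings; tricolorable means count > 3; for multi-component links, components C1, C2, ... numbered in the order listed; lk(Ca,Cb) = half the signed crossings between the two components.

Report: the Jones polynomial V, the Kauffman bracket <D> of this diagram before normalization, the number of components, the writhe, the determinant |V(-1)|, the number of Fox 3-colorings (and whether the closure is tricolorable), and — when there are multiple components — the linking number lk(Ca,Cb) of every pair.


Jones polynomial: V(t) = t + t^3 - t^4
<D> = -A^-10 + A^-6 + A^2; writhe +2
components 1, writhe +2 (14 crossings)
3-colorings: 9 of 3^14, det 3 — tricolorable
note: w = +2 shifts under R1 moves; the (-A^3)^(-2) factor cancels that in V


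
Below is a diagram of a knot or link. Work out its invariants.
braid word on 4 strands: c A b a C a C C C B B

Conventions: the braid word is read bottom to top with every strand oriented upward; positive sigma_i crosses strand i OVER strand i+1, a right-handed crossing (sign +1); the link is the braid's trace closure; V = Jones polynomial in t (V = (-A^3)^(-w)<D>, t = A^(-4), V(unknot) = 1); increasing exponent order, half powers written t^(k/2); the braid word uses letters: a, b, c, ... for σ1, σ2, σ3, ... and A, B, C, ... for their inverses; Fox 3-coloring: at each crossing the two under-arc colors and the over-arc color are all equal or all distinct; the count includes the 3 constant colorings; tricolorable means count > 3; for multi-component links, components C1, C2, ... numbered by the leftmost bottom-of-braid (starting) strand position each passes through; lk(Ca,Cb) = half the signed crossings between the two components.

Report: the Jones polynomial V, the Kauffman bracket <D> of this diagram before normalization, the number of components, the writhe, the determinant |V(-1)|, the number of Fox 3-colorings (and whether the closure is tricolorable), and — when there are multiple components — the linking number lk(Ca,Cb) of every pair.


V = -t^-6 + t^-5 - t^-4 + 2t^-3 - t^-2 + t^-1
<D> = -A^-5 + A^-1 - 2A^3 + A^7 - A^11 + A^15 (w = -3)
1 component over 11 crossings, w = -3
3 Fox colorings among 3^11, |V(-1)| = 7: not tricolorable
why: w = -3 (over 11 crossings) is diagram-only; (-A^3)^(3) removes it from V


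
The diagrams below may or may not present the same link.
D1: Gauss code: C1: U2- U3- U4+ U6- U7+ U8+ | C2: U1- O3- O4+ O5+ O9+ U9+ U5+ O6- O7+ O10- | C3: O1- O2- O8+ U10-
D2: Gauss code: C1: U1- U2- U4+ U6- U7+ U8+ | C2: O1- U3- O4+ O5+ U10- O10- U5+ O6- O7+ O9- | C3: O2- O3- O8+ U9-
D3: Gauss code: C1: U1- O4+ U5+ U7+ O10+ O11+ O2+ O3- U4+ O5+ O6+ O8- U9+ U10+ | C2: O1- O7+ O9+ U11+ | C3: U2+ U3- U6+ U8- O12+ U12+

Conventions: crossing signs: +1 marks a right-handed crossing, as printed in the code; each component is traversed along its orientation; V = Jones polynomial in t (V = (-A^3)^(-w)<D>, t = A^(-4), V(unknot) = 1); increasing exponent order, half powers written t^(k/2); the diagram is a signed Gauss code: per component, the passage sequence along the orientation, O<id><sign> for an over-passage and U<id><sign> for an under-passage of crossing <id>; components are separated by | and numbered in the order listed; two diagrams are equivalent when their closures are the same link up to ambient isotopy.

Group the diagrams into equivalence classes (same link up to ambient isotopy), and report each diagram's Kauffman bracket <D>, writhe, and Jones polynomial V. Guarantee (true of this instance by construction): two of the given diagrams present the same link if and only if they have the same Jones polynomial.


equivalence classes: {D1, D2} | {D3}
D1 (bracket 1 + A^4 + A^8 + A^12; 10 crossings at w = 0): V = t^-3 + t^-2 + t^-1 + 1
V(D2) = t^-3 + t^-2 + t^-1 + 1  [10 crossings, <D> = A^-6 + A^-2 + A^2 + A^6, w = -2]
D3 (bracket -A^-10 + A^2 + 2A^6 + A^10 + A^14; 12 crossings at w = +6): V = t + t^2 + 2t^3 + t^4 - t^7
key observation: 2 classes among 3 diagrams; unequal V(t) rules out equality


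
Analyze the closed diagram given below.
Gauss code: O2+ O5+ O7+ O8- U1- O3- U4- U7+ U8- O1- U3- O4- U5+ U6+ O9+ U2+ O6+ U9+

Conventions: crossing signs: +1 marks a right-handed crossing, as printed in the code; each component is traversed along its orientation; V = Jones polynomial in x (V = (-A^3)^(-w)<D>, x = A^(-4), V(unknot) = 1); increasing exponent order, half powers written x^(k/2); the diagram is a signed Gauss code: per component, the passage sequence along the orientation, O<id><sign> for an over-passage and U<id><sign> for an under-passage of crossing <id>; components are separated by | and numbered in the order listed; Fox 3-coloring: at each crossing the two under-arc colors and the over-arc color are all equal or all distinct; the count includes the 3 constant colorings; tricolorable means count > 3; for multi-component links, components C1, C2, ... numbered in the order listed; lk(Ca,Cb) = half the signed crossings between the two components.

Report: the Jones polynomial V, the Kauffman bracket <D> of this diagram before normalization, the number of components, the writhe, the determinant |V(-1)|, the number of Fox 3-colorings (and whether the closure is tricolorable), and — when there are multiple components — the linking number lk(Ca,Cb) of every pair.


V(x) = -x^-3 + x^-2 - x^-1 + 3 - x + x^2 - x^3
bracket: A^-9 - A^-5 + A^-1 - 3A^3 + A^7 - A^11 + A^15, w = +1
1 component, writhe +1, over 9 crossings
det 9, colorings 27 of 3^9 — tricolorable
observation: palindromic: swapping x for 1/x fixes V


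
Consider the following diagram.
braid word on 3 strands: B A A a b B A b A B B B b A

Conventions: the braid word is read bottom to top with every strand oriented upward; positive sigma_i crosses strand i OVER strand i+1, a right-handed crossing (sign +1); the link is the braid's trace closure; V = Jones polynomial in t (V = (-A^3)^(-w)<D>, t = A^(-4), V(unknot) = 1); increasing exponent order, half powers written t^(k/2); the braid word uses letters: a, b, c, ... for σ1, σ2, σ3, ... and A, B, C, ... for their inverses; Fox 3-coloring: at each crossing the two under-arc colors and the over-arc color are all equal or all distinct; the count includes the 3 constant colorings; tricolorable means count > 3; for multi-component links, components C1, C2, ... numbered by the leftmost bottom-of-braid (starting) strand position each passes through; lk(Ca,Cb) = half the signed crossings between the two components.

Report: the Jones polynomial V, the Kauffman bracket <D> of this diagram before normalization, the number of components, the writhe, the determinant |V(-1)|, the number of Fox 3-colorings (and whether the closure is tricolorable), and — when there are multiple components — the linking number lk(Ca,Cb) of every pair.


Jones polynomial: V(t) = t^-8 - t^-7 + 2t^-6 - t^-5 + 2t^-4 + t^-2
<D> = A^-10 + 2A^-2 - A^2 + 2A^6 - A^10 + A^14; writhe -6
components 3, writhe -6 (14 crossings)
linking number lk(C1,C2) = -1
lk(C1,C3): -2
lk(C2,C3) = 0
3-colorings: 3 of 3^14, det 8 — not tricolorable
note: det 8 = |V(-1)|; not divisible by 3, so not tricolorable


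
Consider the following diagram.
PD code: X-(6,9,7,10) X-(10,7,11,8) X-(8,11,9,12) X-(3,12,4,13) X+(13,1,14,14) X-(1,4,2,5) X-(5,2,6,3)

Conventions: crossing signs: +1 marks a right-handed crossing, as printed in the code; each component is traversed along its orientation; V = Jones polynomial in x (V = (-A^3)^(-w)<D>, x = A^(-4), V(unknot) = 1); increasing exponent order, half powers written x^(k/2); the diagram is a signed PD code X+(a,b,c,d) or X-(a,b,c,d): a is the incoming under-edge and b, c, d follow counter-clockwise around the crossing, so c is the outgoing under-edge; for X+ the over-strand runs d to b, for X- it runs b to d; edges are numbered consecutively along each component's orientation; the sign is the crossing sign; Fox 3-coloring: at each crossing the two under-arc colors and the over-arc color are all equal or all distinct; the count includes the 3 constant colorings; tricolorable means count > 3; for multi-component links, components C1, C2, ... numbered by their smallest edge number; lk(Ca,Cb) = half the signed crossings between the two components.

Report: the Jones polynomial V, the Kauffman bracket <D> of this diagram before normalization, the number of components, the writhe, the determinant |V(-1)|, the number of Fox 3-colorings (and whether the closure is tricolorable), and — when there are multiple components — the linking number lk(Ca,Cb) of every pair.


V = x^-8 - 2x^-7 + x^-6 - 2x^-5 + 2x^-4 + x^-2
<D> = -A^-7 - 2A + 2A^5 - A^9 + 2A^13 - A^17 (w = -5)
1 component over 7 crossings, w = -5
27 Fox colorings among 3^7, |V(-1)| = 9: tricolorable
why: V spans 6 powers of x: at least 6 crossings in any diagram


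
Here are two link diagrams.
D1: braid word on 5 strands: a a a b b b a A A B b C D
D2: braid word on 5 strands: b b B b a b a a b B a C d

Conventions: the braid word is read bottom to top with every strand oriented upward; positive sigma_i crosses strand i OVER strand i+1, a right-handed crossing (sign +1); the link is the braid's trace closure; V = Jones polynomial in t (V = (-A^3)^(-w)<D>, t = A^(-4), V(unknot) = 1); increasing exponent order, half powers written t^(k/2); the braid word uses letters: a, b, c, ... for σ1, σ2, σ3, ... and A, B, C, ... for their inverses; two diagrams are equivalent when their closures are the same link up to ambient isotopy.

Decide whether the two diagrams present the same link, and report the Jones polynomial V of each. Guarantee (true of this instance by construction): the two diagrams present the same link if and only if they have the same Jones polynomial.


equivalent: no
D1 (bracket -A^-17 + A^-13 - A^-9 + 2A^-5 + A^3; 13 crossings at w = +3): V = -t^(3/2) - 2t^(7/2) + t^(9/2) - t^(11/2) + t^(13/2)
V(D2) = -t^(5/2) - t^(9/2) + t^(11/2) - t^(13/2) + t^(15/2) - t^(17/2)  (w +7, c 13, <D> = A^-13 - A^-9 + A^-5 - A^-1 + A^3 + A^11)
key observation: V(t) takes 2 values over 2 diagrams, fixing the grouping


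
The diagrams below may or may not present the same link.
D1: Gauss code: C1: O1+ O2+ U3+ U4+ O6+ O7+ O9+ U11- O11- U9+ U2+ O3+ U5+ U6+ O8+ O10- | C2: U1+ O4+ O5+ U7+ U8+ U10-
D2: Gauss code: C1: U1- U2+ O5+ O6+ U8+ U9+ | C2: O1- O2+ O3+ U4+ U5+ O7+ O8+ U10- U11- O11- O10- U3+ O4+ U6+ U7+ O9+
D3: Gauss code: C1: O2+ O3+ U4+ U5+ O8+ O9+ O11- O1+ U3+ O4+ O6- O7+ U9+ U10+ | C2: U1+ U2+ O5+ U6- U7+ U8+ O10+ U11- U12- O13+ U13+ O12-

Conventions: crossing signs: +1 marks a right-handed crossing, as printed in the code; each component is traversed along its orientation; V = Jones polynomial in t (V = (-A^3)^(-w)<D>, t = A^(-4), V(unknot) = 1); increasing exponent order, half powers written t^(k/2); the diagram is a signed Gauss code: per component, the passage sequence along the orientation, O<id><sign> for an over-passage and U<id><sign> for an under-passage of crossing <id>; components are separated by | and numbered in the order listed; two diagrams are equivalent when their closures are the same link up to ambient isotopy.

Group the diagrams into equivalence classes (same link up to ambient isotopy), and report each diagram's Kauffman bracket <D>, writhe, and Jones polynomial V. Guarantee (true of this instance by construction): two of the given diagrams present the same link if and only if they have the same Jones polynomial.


grouping into links: {D1, D2, D3}
V(D1) = -t^(5/2) - t^(9/2) - t^(13/2) + t^(15/2)  (w +7, c 11, <D> = -A^-9 + A^-5 + A^3 + A^11)
V(D2) = -t^(5/2) - t^(9/2) - t^(13/2) + t^(15/2)  [11 crossings, <D> = -A^-15 + A^-11 + A^-3 + A^5, w = +5]
V(D3) = -t^(5/2) - t^(9/2) - t^(13/2) + t^(15/2)  (w +7, c 13, <D> = -A^-9 + A^-5 + A^3 + A^11)
key observation: all 3 diagrams share one V(t), hence one class


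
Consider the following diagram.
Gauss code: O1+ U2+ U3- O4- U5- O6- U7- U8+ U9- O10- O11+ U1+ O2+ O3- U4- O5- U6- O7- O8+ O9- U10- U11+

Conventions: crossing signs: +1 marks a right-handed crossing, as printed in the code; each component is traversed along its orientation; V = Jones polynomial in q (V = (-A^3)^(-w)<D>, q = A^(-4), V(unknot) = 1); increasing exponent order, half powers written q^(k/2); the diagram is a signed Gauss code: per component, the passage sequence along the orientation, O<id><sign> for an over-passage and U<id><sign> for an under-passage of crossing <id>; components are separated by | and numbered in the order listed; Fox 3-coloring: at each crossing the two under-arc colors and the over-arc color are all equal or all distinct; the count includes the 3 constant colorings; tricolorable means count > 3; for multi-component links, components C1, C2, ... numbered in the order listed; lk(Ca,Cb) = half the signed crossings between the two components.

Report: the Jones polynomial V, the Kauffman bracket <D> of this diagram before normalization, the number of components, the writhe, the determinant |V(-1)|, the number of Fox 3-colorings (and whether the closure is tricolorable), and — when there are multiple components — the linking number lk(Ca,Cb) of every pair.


V(q) = -q^-4 + q^-3 + q^-1
bracket: -A^-5 - A^3 + A^7, w = -3
1 component, writhe -3, over 11 crossings
det 3, colorings 9 of 3^11 — tricolorable
observation: w = -3 (over 11 crossings) is diagram-only; (-A^3)^(3) removes it from V


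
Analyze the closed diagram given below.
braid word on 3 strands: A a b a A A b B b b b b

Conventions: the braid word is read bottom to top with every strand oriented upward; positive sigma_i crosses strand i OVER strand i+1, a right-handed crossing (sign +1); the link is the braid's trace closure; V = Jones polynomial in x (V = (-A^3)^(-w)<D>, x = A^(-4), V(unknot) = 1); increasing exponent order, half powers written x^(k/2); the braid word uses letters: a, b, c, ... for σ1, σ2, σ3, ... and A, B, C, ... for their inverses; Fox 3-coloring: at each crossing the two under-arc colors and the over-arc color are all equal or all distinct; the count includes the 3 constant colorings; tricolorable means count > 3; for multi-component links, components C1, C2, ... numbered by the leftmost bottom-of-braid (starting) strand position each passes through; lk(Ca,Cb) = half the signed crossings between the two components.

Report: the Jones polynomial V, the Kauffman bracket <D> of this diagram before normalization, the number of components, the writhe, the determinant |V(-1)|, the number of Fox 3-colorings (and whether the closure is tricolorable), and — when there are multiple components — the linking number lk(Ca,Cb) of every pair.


V = x^2 + x^4 - x^5 + x^6 - x^7
<D> = -A^-16 + A^-12 - A^-8 + A^-4 + A^4 (w = +4)
1 component over 12 crossings, w = +4
3 Fox colorings among 3^12, |V(-1)| = 5: not tricolorable
why: the word shrinks to σ2 σ1⁻¹ σ2 σ2 σ2 σ2 after cancelling
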